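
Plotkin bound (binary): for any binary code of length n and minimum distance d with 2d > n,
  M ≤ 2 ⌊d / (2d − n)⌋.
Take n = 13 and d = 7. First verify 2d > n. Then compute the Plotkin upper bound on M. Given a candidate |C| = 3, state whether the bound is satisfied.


Plotkin bound M ≤ 14; given |C| = 3 ≤ bound (satisfied).

Check applicability: 2d = 14, n = 13.
2d − n = 1 > 0, so Plotkin applies.
Compute d/(2d−n) = 7/1 ≈ 7.0000.
⌊d/(2d−n)⌋ = 7.
Plotkin bound: M ≤ 2·7 = 14.
Given |C| = 3, check: satisfied.
This |C| is below the Plotkin bound.


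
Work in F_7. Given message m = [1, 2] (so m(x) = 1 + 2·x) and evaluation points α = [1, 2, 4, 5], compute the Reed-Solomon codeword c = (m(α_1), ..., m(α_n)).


c = [3, 5, 2, 4]

Message polynomial: m(x) = 1 + 2·x (mod 7).
For each evaluation point α_i, compute m(α_i) mod 7:
  α_1 = 1: Horner steps 2 → 3, so m(1) = 3.
  α_2 = 2: Horner steps 2 → 5, so m(2) = 5.
  α_3 = 4: Horner steps 2 → 2, so m(4) = 2.
  α_4 = 5: Horner steps 2 → 4, so m(5) = 4.
Codeword c = [3, 5, 2, 4] ∈ F_7^4.


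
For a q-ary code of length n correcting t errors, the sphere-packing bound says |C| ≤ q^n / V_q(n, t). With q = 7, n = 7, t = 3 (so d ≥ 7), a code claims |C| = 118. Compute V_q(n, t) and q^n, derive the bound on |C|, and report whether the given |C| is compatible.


V_q(n, t) = 8359, q^n = 823543, Hamming bound = 98, |C| = 118 > bound (violated).

Step 1: Compute V_q(n, t) = Σ_{j=0}^3 C(n, j) (q−1)^j.
  j = 0: C(7,0)·(6)^0 = 1·1 = 1.
  j = 1: C(7,1)·(6)^1 = 7·6 = 42.
  j = 2: C(7,2)·(6)^2 = 21·36 = 756.
  j = 3: C(7,3)·(6)^3 = 35·216 = 7560.
  V_q(n, t) = 1 + 42 + 756 + 7560 = 8359.
Step 2: q^n = 7^7 = 823543.
Step 3: Hamming bound ⌊q^n / V_q(n,t)⌋ = ⌊823543/8359⌋ = 98.
Step 4: Compare |C| = 118 to 98: violated.
The claimed |C| lies above the Hamming bound, so no 7-ary code of length 7 with d ≥ 7 can have 118 codewords.


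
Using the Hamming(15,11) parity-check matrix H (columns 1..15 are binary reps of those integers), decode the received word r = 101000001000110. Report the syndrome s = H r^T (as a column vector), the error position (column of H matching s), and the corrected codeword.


s = (1, 0, 0, 0)^T, error position = 8, corrected codeword c = 101000011000110

Compute s = H r^T mod 2 one row at a time:
  s_1 = 0 + 1 + 0 + 0 + 0 + 1 + 1 + 0 = 3 ≡ 1 (mod 2).
  s_2 = 0 + 0 + 0 + 0 + 0 + 1 + 1 + 0 = 2 ≡ 0 (mod 2).
  s_3 = 0 + 1 + 0 + 0 + 0 + 0 + 1 + 0 = 2 ≡ 0 (mod 2).
  s_4 = 1 + 1 + 0 + 0 + 1 + 0 + 1 + 0 = 4 ≡ 0 (mod 2).
s = (1, 0, 0, 0)^T — this equals column 8 of H (binary 1000), so error is at position 8.
Correct: flip bit 8 of r = 101000001000110 to get c = 101000011000110.


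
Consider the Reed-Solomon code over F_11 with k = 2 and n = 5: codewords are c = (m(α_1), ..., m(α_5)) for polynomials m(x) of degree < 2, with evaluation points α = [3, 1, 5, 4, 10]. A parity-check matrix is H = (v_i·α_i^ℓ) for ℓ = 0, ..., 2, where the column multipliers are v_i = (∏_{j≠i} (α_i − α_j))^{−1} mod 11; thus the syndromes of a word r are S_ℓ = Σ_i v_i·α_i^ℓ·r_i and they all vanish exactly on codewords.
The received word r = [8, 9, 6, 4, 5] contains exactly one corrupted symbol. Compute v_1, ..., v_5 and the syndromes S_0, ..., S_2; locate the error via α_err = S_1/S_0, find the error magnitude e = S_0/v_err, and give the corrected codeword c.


S = (10, 8, 2), error at position 1, error magnitude e = 6, c = [2, 9, 6, 4, 5].

Step 1: column multipliers v_i = (∏_{j≠i}(α_i − α_j))^{−1} mod 11.
  i = 1 (α = 3): (3−1)(3−5)(3−4)(3−10) = 2·(−2)·(−1)·(−7) = −28 ≡ 5, so v_1 = 5^{−1} = 9 (mod 11).
  i = 2 (α = 1): (1−3)(1−5)(1−4)(1−10) = (−2)·(−4)·(−3)·(−9) = 216 ≡ 7, so v_2 = 7^{−1} = 8 (mod 11).
  i = 3 (α = 5): (5−3)(5−1)(5−4)(5−10) = 2·4·1·(−5) = −40 ≡ 4, so v_3 = 4^{−1} = 3 (mod 11).
  i = 4 (α = 4): (4−3)(4−1)(4−5)(4−10) = 1·3·(−1)·(−6) = 18 ≡ 7, so v_4 = 7^{−1} = 8 (mod 11).
  i = 5 (α = 10): (10−3)(10−1)(10−5)(10−4) = 7·9·5·6 = 1890 ≡ 9, so v_5 = 9^{−1} = 5 (mod 11).
  v = [9, 8, 3, 8, 5].
Step 2: syndromes of r = [8, 9, 6, 4, 5] (all sums mod 11).
  S_0 = Σ v_i r_i = 9·8 + 8·9 + 3·6 + 8·4 + 5·5 = 219 ≡ 10.
  S_1 = Σ v_i α_i r_i = 9·3·8 + 8·1·9 + 3·5·6 + 8·4·4 + 5·10·5 = 756 ≡ 8.
  α_i^2 mod 11 = [9, 1, 3, 5, 1].
  S_2 = Σ v_i α_i^2 r_i = 9·9·8 + 8·1·9 + 3·3·6 + 8·5·4 + 5·1·5 = 959 ≡ 2.
  S = (10, 8, 2) ≠ 0, so r is not a codeword (an error is present).
Step 3: locate the error. For a single error e at position i, S_ℓ = v_i·e·α_i^ℓ, so α_err = S_1/S_0.
  S_0^{−1} = 10^{−1} = 10 (mod 11), so α_err = 8·10 = 80 ≡ 3 = α_1. Error position i = 1.
  Consistency check: S_2/S_1 = 2·7 = 14 ≡ 3 = α_err ✓ (single-error assumption holds).
Step 4: error magnitude e = S_0/v_1 = S_0·∏_{j≠1}(α_1 − α_j) = 10·5 = 50 ≡ 6 (mod 11).
Step 5: correct position 1: c_1 = r_1 − e = 8 − 6 ≡ 2 (mod 11). Hence c = [2, 9, 6, 4, 5].
  Check: interpolating c through the α_i gives m(x) = 7 + 2·x (degree < 2) with m(α_i) = c_i for every i, so c is indeed a codeword.


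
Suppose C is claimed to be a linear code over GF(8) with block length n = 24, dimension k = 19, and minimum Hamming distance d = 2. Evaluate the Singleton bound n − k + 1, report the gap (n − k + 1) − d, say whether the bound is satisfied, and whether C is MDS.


Singleton RHS = n − k + 1 = 6, slack = 4, bound satisfied, not MDS.

Singleton bound: d ≤ n − k + 1.
Here n = 24, k = 19, so n − k + 1 = 6.
Given d = 2, check d ≤ 6: YES.
Slack = (n − k + 1) − d = 4.
The code is NOT MDS (slack = 4 > 0).
Description: the claimed parameters are [24, 19, 2]_8; such a code would be non-MDS.


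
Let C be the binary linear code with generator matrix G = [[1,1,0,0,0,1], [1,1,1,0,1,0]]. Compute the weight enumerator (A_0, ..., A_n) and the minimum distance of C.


Weight distribution: A_0 = 1, A_3 = 2, A_4 = 1. Minimum distance d = 3.

Enumerate all 2^2 = 4 messages m ∈ F_2^2.
For each, compute codeword c = mG in F_2^6, then tally its weight.
  m = 00 → c = 000000, weight = 0.
  m = 10 → c = 110001, weight = 3.
  m = 01 → c = 111010, weight = 4.
  m = 11 → c = 001011, weight = 3.
Tally weights:
  weight 0: 1 codewords.
  weight 3: 2 codewords.
  weight 4: 1 codewords.
Minimum distance d = smallest w > 0 with A_w > 0 = 3.
Sanity: Σ A_w = 4 = 2^2 = 4 ✓.


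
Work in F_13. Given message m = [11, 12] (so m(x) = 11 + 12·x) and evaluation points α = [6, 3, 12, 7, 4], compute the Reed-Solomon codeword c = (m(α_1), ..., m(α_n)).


c = [5, 8, 12, 4, 7]

Message polynomial: m(x) = 11 + 12·x (mod 13).
For each evaluation point α_i, compute m(α_i) mod 13:
  α_1 = 6: Horner steps 12 → 5, so m(6) = 5.
  α_2 = 3: Horner steps 12 → 8, so m(3) = 8.
  α_3 = 12: Horner steps 12 → 12, so m(12) = 12.
  α_4 = 7: Horner steps 12 → 4, so m(7) = 4.
  α_5 = 4: Horner steps 12 → 7, so m(4) = 7.
Codeword c = [5, 8, 12, 4, 7] ∈ F_13^5.


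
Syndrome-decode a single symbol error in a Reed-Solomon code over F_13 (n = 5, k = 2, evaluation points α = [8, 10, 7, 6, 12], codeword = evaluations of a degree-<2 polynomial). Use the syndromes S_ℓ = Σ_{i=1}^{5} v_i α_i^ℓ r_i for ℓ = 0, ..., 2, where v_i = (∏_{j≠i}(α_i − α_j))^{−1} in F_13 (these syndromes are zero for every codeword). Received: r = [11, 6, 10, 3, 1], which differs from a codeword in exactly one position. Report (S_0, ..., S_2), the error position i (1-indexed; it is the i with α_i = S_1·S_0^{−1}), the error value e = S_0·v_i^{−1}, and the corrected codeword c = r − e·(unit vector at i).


S = (5, 9, 11), error at position 3, error magnitude e = 3, c = [11, 6, 7, 3, 1].

Step 1: column multipliers v_i = (∏_{j≠i}(α_i − α_j))^{−1} mod 13.
  i = 1 (α = 8): (8−10)(8−7)(8−6)(8−12) = (−2)·1·2·(−4) = 16 ≡ 3, so v_1 = 3^{−1} = 9 (mod 13).
  i = 2 (α = 10): (10−8)(10−7)(10−6)(10−12) = 2·3·4·(−2) = −48 ≡ 4, so v_2 = 4^{−1} = 10 (mod 13).
  i = 3 (α = 7): (7−8)(7−10)(7−6)(7−12) = (−1)·(−3)·1·(−5) = −15 ≡ 11, so v_3 = 11^{−1} = 6 (mod 13).
  i = 4 (α = 6): (6−8)(6−10)(6−7)(6−12) = (−2)·(−4)·(−1)·(−6) = 48 ≡ 9, so v_4 = 9^{−1} = 3 (mod 13).
  i = 5 (α = 12): (12−8)(12−10)(12−7)(12−6) = 4·2·5·6 = 240 ≡ 6, so v_5 = 6^{−1} = 11 (mod 13).
  v = [9, 10, 6, 3, 11].
Step 2: syndromes of r = [11, 6, 10, 3, 1] (all sums mod 13).
  S_0 = Σ v_i r_i = 9·11 + 10·6 + 6·10 + 3·3 + 11·1 = 239 ≡ 5.
  S_1 = Σ v_i α_i r_i = 9·8·11 + 10·10·6 + 6·7·10 + 3·6·3 + 11·12·1 = 1998 ≡ 9.
  α_i^2 mod 13 = [12, 9, 10, 10, 1].
  S_2 = Σ v_i α_i^2 r_i = 9·12·11 + 10·9·6 + 6·10·10 + 3·10·3 + 11·1·1 = 2429 ≡ 11.
  S = (5, 9, 11) ≠ 0, so r is not a codeword (an error is present).
Step 3: locate the error. For a single error e at position i, S_ℓ = v_i·e·α_i^ℓ, so α_err = S_1/S_0.
  S_0^{−1} = 5^{−1} = 8 (mod 13), so α_err = 9·8 = 72 ≡ 7 = α_3. Error position i = 3.
  Consistency check: S_2/S_1 = 11·3 = 33 ≡ 7 = α_err ✓ (single-error assumption holds).
Step 4: error magnitude e = S_0/v_3 = S_0·∏_{j≠3}(α_3 − α_j) = 5·11 = 55 ≡ 3 (mod 13).
Step 5: correct position 3: c_3 = r_3 − e = 10 − 3 ≡ 7 (mod 13). Hence c = [11, 6, 7, 3, 1].
  Check: interpolating c through the α_i gives m(x) = 5 + 4·x (degree < 2) with m(α_i) = c_i for every i, so c is indeed a codeword.


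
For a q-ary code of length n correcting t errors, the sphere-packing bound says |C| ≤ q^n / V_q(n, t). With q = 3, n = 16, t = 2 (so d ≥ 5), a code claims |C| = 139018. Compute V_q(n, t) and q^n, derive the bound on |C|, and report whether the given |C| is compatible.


V_q(n, t) = 513, q^n = 43046721, Hamming bound = 83911, |C| = 139018 > bound (violated).

Step 1: Compute V_q(n, t) = Σ_{j=0}^2 C(n, j) (q−1)^j.
  j = 0: C(16,0)·(2)^0 = 1·1 = 1.
  j = 1: C(16,1)·(2)^1 = 16·2 = 32.
  j = 2: C(16,2)·(2)^2 = 120·4 = 480.
  V_q(n, t) = 1 + 32 + 480 = 513.
Step 2: q^n = 3^16 = 43046721.
Step 3: Hamming bound ⌊q^n / V_q(n,t)⌋ = ⌊43046721/513⌋ = 83911.
Step 4: Compare |C| = 139018 to 83911: violated.
The claimed |C| lies above the Hamming bound, so no 3-ary code of length 16 with d ≥ 5 can have 139018 codewords.


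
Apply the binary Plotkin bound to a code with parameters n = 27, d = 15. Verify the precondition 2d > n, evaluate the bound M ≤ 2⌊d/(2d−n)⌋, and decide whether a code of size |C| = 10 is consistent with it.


Plotkin bound M ≤ 10; given |C| = 10 ≤ bound (satisfied).

Check applicability: 2d = 30, n = 27.
2d − n = 3 > 0, so Plotkin applies.
Compute d/(2d−n) = 15/3 ≈ 5.0000.
⌊d/(2d−n)⌋ = 5.
Plotkin bound: M ≤ 2·5 = 10.
Given |C| = 10, check: satisfied.
This |C| is at the Plotkin bound.


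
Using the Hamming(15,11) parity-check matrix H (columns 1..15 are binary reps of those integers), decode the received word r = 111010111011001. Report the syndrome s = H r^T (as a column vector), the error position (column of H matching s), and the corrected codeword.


s = (1, 0, 1, 1)^T, error position = 11, corrected codeword c = 111010111001001

Compute s = H r^T mod 2 one row at a time:
  s_1 = 1 + 1 + 0 + 1 + 1 + 0 + 0 + 1 = 5 ≡ 1 (mod 2).
  s_2 = 0 + 1 + 0 + 1 + 1 + 0 + 0 + 1 = 4 ≡ 0 (mod 2).
  s_3 = 1 + 1 + 0 + 1 + 0 + 1 + 0 + 1 = 5 ≡ 1 (mod 2).
  s_4 = 1 + 1 + 1 + 1 + 1 + 1 + 0 + 1 = 7 ≡ 1 (mod 2).
s = (1, 0, 1, 1)^T — this equals column 11 of H (binary 1011), so error is at position 11.
Correct: flip bit 11 of r = 111010111011001 to get c = 111010111001001.


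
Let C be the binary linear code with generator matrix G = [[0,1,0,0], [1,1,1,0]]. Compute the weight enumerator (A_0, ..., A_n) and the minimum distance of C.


Weight distribution: A_0 = 1, A_1 = 1, A_2 = 1, A_3 = 1. Minimum distance d = 1.

Enumerate all 2^2 = 4 messages m ∈ F_2^2.
For each, compute codeword c = mG in F_2^4, then tally its weight.
  m = 00 → c = 0000, weight = 0.
  m = 10 → c = 0100, weight = 1.
  m = 01 → c = 1110, weight = 3.
  m = 11 → c = 1010, weight = 2.
Tally weights:
  weight 0: 1 codewords.
  weight 1: 1 codewords.
  weight 2: 1 codewords.
  weight 3: 1 codewords.
Minimum distance d = smallest w > 0 with A_w > 0 = 1.
Sanity: Σ A_w = 4 = 2^2 = 4 ✓.


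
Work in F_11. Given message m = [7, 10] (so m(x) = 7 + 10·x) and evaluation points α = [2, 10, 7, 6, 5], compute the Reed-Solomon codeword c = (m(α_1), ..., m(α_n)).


c = [5, 8, 0, 1, 2]

Message polynomial: m(x) = 7 + 10·x (mod 11).
For each evaluation point α_i, compute m(α_i) mod 11:
  α_1 = 2: Horner steps 10 → 5, so m(2) = 5.
  α_2 = 10: Horner steps 10 → 8, so m(10) = 8.
  α_3 = 7: Horner steps 10 → 0, so m(7) = 0.
  α_4 = 6: Horner steps 10 → 1, so m(6) = 1.
  α_5 = 5: Horner steps 10 → 2, so m(5) = 2.
Codeword c = [5, 8, 0, 1, 2] ∈ F_11^5.


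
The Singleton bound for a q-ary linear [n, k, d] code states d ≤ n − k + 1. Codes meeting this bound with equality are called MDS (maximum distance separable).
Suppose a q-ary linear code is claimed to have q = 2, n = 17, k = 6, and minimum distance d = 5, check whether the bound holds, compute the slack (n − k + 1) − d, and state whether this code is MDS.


Singleton RHS = n − k + 1 = 12, slack = 7, bound satisfied, not MDS.

Singleton bound: d ≤ n − k + 1.
Here n = 17, k = 6, so n − k + 1 = 12.
Given d = 5, check d ≤ 12: YES.
Slack = (n − k + 1) − d = 7.
The code is NOT MDS (slack = 7 > 0).
Description: the claimed parameters are [17, 6, 5]_2; such a code would be non-MDS.


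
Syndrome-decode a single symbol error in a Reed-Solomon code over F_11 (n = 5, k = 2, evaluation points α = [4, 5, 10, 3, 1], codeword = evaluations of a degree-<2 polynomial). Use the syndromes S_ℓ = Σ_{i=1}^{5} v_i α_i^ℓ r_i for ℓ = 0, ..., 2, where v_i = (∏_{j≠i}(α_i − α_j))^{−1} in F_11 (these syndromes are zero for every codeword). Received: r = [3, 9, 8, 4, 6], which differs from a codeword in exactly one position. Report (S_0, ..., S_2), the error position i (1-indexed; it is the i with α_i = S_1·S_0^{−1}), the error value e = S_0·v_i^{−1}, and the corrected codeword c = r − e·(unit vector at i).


S = (10, 6, 8), error at position 2, error magnitude e = 7, c = [3, 2, 8, 4, 6].

Step 1: column multipliers v_i = (∏_{j≠i}(α_i − α_j))^{−1} mod 11.
  i = 1 (α = 4): (4−5)(4−10)(4−3)(4−1) = (−1)·(−6)·1·3 = 18 ≡ 7, so v_1 = 7^{−1} = 8 (mod 11).
  i = 2 (α = 5): (5−4)(5−10)(5−3)(5−1) = 1·(−5)·2·4 = −40 ≡ 4, so v_2 = 4^{−1} = 3 (mod 11).
  i = 3 (α = 10): (10−4)(10−5)(10−3)(10−1) = 6·5·7·9 = 1890 ≡ 9, so v_3 = 9^{−1} = 5 (mod 11).
  i = 4 (α = 3): (3−4)(3−5)(3−10)(3−1) = (−1)·(−2)·(−7)·2 = −28 ≡ 5, so v_4 = 5^{−1} = 9 (mod 11).
  i = 5 (α = 1): (1−4)(1−5)(1−10)(1−3) = (−3)·(−4)·(−9)·(−2) = 216 ≡ 7, so v_5 = 7^{−1} = 8 (mod 11).
  v = [8, 3, 5, 9, 8].
Step 2: syndromes of r = [3, 9, 8, 4, 6] (all sums mod 11).
  S_0 = Σ v_i r_i = 8·3 + 3·9 + 5·8 + 9·4 + 8·6 = 175 ≡ 10.
  S_1 = Σ v_i α_i r_i = 8·4·3 + 3·5·9 + 5·10·8 + 9·3·4 + 8·1·6 = 787 ≡ 6.
  α_i^2 mod 11 = [5, 3, 1, 9, 1].
  S_2 = Σ v_i α_i^2 r_i = 8·5·3 + 3·3·9 + 5·1·8 + 9·9·4 + 8·1·6 = 613 ≡ 8.
  S = (10, 6, 8) ≠ 0, so r is not a codeword (an error is present).
Step 3: locate the error. For a single error e at position i, S_ℓ = v_i·e·α_i^ℓ, so α_err = S_1/S_0.
  S_0^{−1} = 10^{−1} = 10 (mod 11), so α_err = 6·10 = 60 ≡ 5 = α_2. Error position i = 2.
  Consistency check: S_2/S_1 = 8·2 = 16 ≡ 5 = α_err ✓ (single-error assumption holds).
Step 4: error magnitude e = S_0/v_2 = S_0·∏_{j≠2}(α_2 − α_j) = 10·4 = 40 ≡ 7 (mod 11).
Step 5: correct position 2: c_2 = r_2 − e = 9 − 7 ≡ 2 (mod 11). Hence c = [3, 2, 8, 4, 6].
  Check: interpolating c through the α_i gives m(x) = 7 + 10·x (degree < 2) with m(α_i) = c_i for every i, so c is indeed a codeword.


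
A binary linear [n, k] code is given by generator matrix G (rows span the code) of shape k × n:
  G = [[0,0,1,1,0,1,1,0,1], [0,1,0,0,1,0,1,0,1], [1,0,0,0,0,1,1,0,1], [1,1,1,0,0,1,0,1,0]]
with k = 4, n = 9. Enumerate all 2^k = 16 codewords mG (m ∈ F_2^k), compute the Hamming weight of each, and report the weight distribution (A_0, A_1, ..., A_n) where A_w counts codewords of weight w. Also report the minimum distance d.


Weight distribution: A_0 = 1, A_3 = 2, A_4 = 5, A_5 = 4, A_6 = 2, A_7 = 2. Minimum distance d = 3.

Enumerate all 2^4 = 16 messages m ∈ F_2^4.
For each, compute codeword c = mG in F_2^9, then tally its weight.
  m = 0000 → c = 000000000, weight = 0.
  m = 1000 → c = 001101101, weight = 5.
  m = 0100 → c = 010010101, weight = 4.
  m = 1100 → c = 011111000, weight = 5.
  m = 0010 → c = 100001101, weight = 4.
  m = 1010 → c = 101100000, weight = 3.
  m = 0110 → c = 110011000, weight = 4.
  m = 1110 → c = 111110101, weight = 7.
  m = 0001 → c = 111001010, weight = 5.
  m = 1001 → c = 110100111, weight = 6.
  m = 0101 → c = 101011111, weight = 7.
  m = 1101 → c = 100110010, weight = 4.
  m = 0011 → c = 011000111, weight = 5.
  m = 1011 → c = 010101010, weight = 4.
  m = 0111 → c = 001010010, weight = 3.
  m = 1111 → c = 000111111, weight = 6.
Tally weights:
  weight 0: 1 codewords.
  weight 3: 2 codewords.
  weight 4: 5 codewords.
  weight 5: 4 codewords.
  weight 6: 2 codewords.
  weight 7: 2 codewords.
Minimum distance d = smallest w > 0 with A_w > 0 = 3.
Sanity: Σ A_w = 16 = 2^4 = 16 ✓.


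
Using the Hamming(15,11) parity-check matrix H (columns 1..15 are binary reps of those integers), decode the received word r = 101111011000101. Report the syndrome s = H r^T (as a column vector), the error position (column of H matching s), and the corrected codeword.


s = (0, 1, 1, 0)^T, error position = 6, corrected codeword c = 101110011000101

Compute s = H r^T mod 2 one row at a time:
  s_1 = 1 + 1 + 0 + 0 + 0 + 1 + 0 + 1 = 4 ≡ 0 (mod 2).
  s_2 = 1 + 1 + 1 + 0 + 0 + 1 + 0 + 1 = 5 ≡ 1 (mod 2).
  s_3 = 0 + 1 + 1 + 0 + 0 + 0 + 0 + 1 = 3 ≡ 1 (mod 2).
  s_4 = 1 + 1 + 1 + 0 + 1 + 0 + 1 + 1 = 6 ≡ 0 (mod 2).
s = (0, 1, 1, 0)^T — this equals column 6 of H (binary 0110), so error is at position 6.
Correct: flip bit 6 of r = 101111011000101 to get c = 101110011000101.


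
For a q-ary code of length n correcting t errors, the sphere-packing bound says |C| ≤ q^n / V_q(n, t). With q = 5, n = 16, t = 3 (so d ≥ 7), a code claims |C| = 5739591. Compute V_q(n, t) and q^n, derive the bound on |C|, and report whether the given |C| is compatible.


V_q(n, t) = 37825, q^n = 152587890625, Hamming bound = 4034048, |C| = 5739591 > bound (violated).

Step 1: Compute V_q(n, t) = Σ_{j=0}^3 C(n, j) (q−1)^j.
  j = 0: C(16,0)·(4)^0 = 1·1 = 1.
  j = 1: C(16,1)·(4)^1 = 16·4 = 64.
  j = 2: C(16,2)·(4)^2 = 120·16 = 1920.
  j = 3: C(16,3)·(4)^3 = 560·64 = 35840.
  V_q(n, t) = 1 + 64 + 1920 + 35840 = 37825.
Step 2: q^n = 5^16 = 152587890625.
Step 3: Hamming bound ⌊q^n / V_q(n,t)⌋ = ⌊152587890625/37825⌋ = 4034048.
Step 4: Compare |C| = 5739591 to 4034048: violated.
The claimed |C| lies above the Hamming bound, so no 5-ary code of length 16 with d ≥ 7 can have 5739591 codewords.


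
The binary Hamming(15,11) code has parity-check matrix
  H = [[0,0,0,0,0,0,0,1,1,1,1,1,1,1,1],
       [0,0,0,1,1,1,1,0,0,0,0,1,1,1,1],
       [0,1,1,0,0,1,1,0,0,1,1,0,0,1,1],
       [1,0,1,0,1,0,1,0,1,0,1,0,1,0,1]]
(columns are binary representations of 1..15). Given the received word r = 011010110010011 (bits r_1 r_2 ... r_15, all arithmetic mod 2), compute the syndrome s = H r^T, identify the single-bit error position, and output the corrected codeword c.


s = (0, 0, 0, 1)^T, error position = 1, corrected codeword c = 111010110010011

Compute s = H r^T mod 2 one row at a time:
  s_1 = 1 + 0 + 0 + 1 + 0 + 0 + 1 + 1 = 4 ≡ 0 (mod 2).
  s_2 = 0 + 1 + 0 + 1 + 0 + 0 + 1 + 1 = 4 ≡ 0 (mod 2).
  s_3 = 1 + 1 + 0 + 1 + 0 + 1 + 1 + 1 = 6 ≡ 0 (mod 2).
  s_4 = 0 + 1 + 1 + 1 + 0 + 1 + 0 + 1 = 5 ≡ 1 (mod 2).
s = (0, 0, 0, 1)^T — this equals column 1 of H (binary 0001), so error is at position 1.
Correct: flip bit 1 of r = 011010110010011 to get c = 111010110010011.


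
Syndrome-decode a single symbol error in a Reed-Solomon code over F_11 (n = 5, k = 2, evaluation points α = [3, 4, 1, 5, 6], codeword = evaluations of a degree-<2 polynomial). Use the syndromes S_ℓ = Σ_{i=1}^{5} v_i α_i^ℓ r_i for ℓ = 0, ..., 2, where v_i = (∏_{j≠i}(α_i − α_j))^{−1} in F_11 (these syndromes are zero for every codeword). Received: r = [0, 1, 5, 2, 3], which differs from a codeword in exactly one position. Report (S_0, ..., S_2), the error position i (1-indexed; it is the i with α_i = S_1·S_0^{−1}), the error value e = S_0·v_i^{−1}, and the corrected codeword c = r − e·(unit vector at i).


S = (4, 4, 4), error at position 3, error magnitude e = 7, c = [0, 1, 9, 2, 3].

Step 1: column multipliers v_i = (∏_{j≠i}(α_i − α_j))^{−1} mod 11.
  i = 1 (α = 3): (3−4)(3−1)(3−5)(3−6) = (−1)·2·(−2)·(−3) = −12 ≡ 10, so v_1 = 10^{−1} = 10 (mod 11).
  i = 2 (α = 4): (4−3)(4−1)(4−5)(4−6) = 1·3·(−1)·(−2) = 6 ≡ 6, so v_2 = 6^{−1} = 2 (mod 11).
  i = 3 (α = 1): (1−3)(1−4)(1−5)(1−6) = (−2)·(−3)·(−4)·(−5) = 120 ≡ 10, so v_3 = 10^{−1} = 10 (mod 11).
  i = 4 (α = 5): (5−3)(5−4)(5−1)(5−6) = 2·1·4·(−1) = −8 ≡ 3, so v_4 = 3^{−1} = 4 (mod 11).
  i = 5 (α = 6): (6−3)(6−4)(6−1)(6−5) = 3·2·5·1 = 30 ≡ 8, so v_5 = 8^{−1} = 7 (mod 11).
  v = [10, 2, 10, 4, 7].
Step 2: syndromes of r = [0, 1, 5, 2, 3] (all sums mod 11).
  S_0 = Σ v_i r_i = 10·0 + 2·1 + 10·5 + 4·2 + 7·3 = 81 ≡ 4.
  S_1 = Σ v_i α_i r_i = 10·3·0 + 2·4·1 + 10·1·5 + 4·5·2 + 7·6·3 = 224 ≡ 4.
  α_i^2 mod 11 = [9, 5, 1, 3, 3].
  S_2 = Σ v_i α_i^2 r_i = 10·9·0 + 2·5·1 + 10·1·5 + 4·3·2 + 7·3·3 = 147 ≡ 4.
  S = (4, 4, 4) ≠ 0, so r is not a codeword (an error is present).
Step 3: locate the error. For a single error e at position i, S_ℓ = v_i·e·α_i^ℓ, so α_err = S_1/S_0.
  S_0^{−1} = 4^{−1} = 3 (mod 11), so α_err = 4·3 = 12 ≡ 1 = α_3. Error position i = 3.
  Consistency check: S_2/S_1 = 4·3 = 12 ≡ 1 = α_err ✓ (single-error assumption holds).
Step 4: error magnitude e = S_0/v_3 = S_0·∏_{j≠3}(α_3 − α_j) = 4·10 = 40 ≡ 7 (mod 11).
Step 5: correct position 3: c_3 = r_3 − e = 5 − 7 ≡ 9 (mod 11). Hence c = [0, 1, 9, 2, 3].
  Check: interpolating c through the α_i gives m(x) = 8 + 1·x (degree < 2) with m(α_i) = c_i for every i, so c is indeed a codeword.


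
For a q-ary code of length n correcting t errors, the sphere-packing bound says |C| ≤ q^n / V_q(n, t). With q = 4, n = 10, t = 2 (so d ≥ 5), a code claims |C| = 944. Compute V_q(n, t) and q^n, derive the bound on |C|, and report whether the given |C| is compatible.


V_q(n, t) = 436, q^n = 1048576, Hamming bound = 2404, |C| = 944 ≤ bound (satisfied).

Step 1: Compute V_q(n, t) = Σ_{j=0}^2 C(n, j) (q−1)^j.
  j = 0: C(10,0)·(3)^0 = 1·1 = 1.
  j = 1: C(10,1)·(3)^1 = 10·3 = 30.
  j = 2: C(10,2)·(3)^2 = 45·9 = 405.
  V_q(n, t) = 1 + 30 + 405 = 436.
Step 2: q^n = 4^10 = 1048576.
Step 3: Hamming bound ⌊q^n / V_q(n,t)⌋ = ⌊1048576/436⌋ = 2404.
Step 4: Compare |C| = 944 to 2404: satisfied.
The claimed |C| lies below the Hamming bound.


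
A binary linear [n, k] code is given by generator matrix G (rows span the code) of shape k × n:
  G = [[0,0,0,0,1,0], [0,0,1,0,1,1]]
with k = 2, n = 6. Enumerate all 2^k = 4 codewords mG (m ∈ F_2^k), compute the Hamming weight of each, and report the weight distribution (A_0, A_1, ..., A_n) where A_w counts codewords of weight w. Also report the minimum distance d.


Weight distribution: A_0 = 1, A_1 = 1, A_2 = 1, A_3 = 1. Minimum distance d = 1.

Enumerate all 2^2 = 4 messages m ∈ F_2^2.
For each, compute codeword c = mG in F_2^6, then tally its weight.
  m = 00 → c = 000000, weight = 0.
  m = 10 → c = 000010, weight = 1.
  m = 01 → c = 001011, weight = 3.
  m = 11 → c = 001001, weight = 2.
Tally weights:
  weight 0: 1 codewords.
  weight 1: 1 codewords.
  weight 2: 1 codewords.
  weight 3: 1 codewords.
Minimum distance d = smallest w > 0 with A_w > 0 = 1.
Sanity: Σ A_w = 4 = 2^2 = 4 ✓.


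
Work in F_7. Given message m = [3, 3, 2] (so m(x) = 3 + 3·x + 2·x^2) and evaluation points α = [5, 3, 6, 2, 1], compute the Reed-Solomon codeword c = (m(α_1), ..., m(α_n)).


c = [5, 2, 2, 3, 1]

Message polynomial: m(x) = 3 + 3·x + 2·x^2 (mod 7).
For each evaluation point α_i, compute m(α_i) mod 7:
  α_1 = 5: Horner steps 2 → 6 → 5, so m(5) = 5.
  α_2 = 3: Horner steps 2 → 2 → 2, so m(3) = 2.
  α_3 = 6: Horner steps 2 → 1 → 2, so m(6) = 2.
  α_4 = 2: Horner steps 2 → 0 → 3, so m(2) = 3.
  α_5 = 1: Horner steps 2 → 5 → 1, so m(1) = 1.
Codeword c = [5, 2, 2, 3, 1] ∈ F_7^5.


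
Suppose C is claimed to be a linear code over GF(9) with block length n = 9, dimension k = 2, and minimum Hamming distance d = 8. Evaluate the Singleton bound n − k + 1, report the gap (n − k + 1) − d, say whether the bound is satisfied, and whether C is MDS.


Singleton RHS = n − k + 1 = 8, slack = 0, bound satisfied, MDS.

Singleton bound: d ≤ n − k + 1.
Here n = 9, k = 2, so n − k + 1 = 8.
Given d = 8, check d ≤ 8: YES.
Slack = (n − k + 1) − d = 0.
The code is MDS (slack = 0).
Description: the claimed parameters are [9, 2, 8]_9; such a code would be MDS (meets Singleton bound).


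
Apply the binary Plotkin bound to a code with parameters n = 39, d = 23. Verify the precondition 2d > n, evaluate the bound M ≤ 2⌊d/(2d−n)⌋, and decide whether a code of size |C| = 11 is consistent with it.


Plotkin bound M ≤ 6; given |C| = 11 > bound (violated).

Check applicability: 2d = 46, n = 39.
2d − n = 7 > 0, so Plotkin applies.
Compute d/(2d−n) = 23/7 ≈ 3.2857.
⌊d/(2d−n)⌋ = 3.
Plotkin bound: M ≤ 2·3 = 6.
Given |C| = 11, check: VIOLATED.
This |C| is above the Plotkin bound, so no binary code with n = 39, d = 23 and 11 codewords exists.


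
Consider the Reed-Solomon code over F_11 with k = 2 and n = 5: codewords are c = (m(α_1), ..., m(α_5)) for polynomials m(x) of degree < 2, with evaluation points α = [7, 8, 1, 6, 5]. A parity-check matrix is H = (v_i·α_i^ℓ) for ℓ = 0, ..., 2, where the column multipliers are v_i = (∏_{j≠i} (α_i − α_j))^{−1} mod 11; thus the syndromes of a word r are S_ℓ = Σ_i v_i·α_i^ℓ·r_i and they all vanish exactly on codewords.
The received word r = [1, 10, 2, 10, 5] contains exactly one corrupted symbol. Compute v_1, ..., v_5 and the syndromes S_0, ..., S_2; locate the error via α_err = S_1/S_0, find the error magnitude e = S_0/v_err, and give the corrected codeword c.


S = (4, 2, 1), error at position 4, error magnitude e = 7, c = [1, 10, 2, 3, 5].

Step 1: column multipliers v_i = (∏_{j≠i}(α_i − α_j))^{−1} mod 11.
  i = 1 (α = 7): (7−8)(7−1)(7−6)(7−5) = (−1)·6·1·2 = −12 ≡ 10, so v_1 = 10^{−1} = 10 (mod 11).
  i = 2 (α = 8): (8−7)(8−1)(8−6)(8−5) = 1·7·2·3 = 42 ≡ 9, so v_2 = 9^{−1} = 5 (mod 11).
  i = 3 (α = 1): (1−7)(1−8)(1−6)(1−5) = (−6)·(−7)·(−5)·(−4) = 840 ≡ 4, so v_3 = 4^{−1} = 3 (mod 11).
  i = 4 (α = 6): (6−7)(6−8)(6−1)(6−5) = (−1)·(−2)·5·1 = 10 ≡ 10, so v_4 = 10^{−1} = 10 (mod 11).
  i = 5 (α = 5): (5−7)(5−8)(5−1)(5−6) = (−2)·(−3)·4·(−1) = −24 ≡ 9, so v_5 = 9^{−1} = 5 (mod 11).
  v = [10, 5, 3, 10, 5].
Step 2: syndromes of r = [1, 10, 2, 10, 5] (all sums mod 11).
  S_0 = Σ v_i r_i = 10·1 + 5·10 + 3·2 + 10·10 + 5·5 = 191 ≡ 4.
  S_1 = Σ v_i α_i r_i = 10·7·1 + 5·8·10 + 3·1·2 + 10·6·10 + 5·5·5 = 1201 ≡ 2.
  α_i^2 mod 11 = [5, 9, 1, 3, 3].
  S_2 = Σ v_i α_i^2 r_i = 10·5·1 + 5·9·10 + 3·1·2 + 10·3·10 + 5·3·5 = 881 ≡ 1.
  S = (4, 2, 1) ≠ 0, so r is not a codeword (an error is present).
Step 3: locate the error. For a single error e at position i, S_ℓ = v_i·e·α_i^ℓ, so α_err = S_1/S_0.
  S_0^{−1} = 4^{−1} = 3 (mod 11), so α_err = 2·3 = 6 ≡ 6 = α_4. Error position i = 4.
  Consistency check: S_2/S_1 = 1·6 = 6 ≡ 6 = α_err ✓ (single-error assumption holds).
Step 4: error magnitude e = S_0/v_4 = S_0·∏_{j≠4}(α_4 − α_j) = 4·10 = 40 ≡ 7 (mod 11).
Step 5: correct position 4: c_4 = r_4 − e = 10 − 7 ≡ 3 (mod 11). Hence c = [1, 10, 2, 3, 5].
  Check: interpolating c through the α_i gives m(x) = 4 + 9·x (degree < 2) with m(α_i) = c_i for every i, so c is indeed a codeword.


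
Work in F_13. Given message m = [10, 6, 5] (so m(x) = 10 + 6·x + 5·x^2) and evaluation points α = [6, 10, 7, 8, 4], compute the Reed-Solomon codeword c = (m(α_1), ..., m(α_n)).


c = [5, 11, 11, 1, 10]

Message polynomial: m(x) = 10 + 6·x + 5·x^2 (mod 13).
For each evaluation point α_i, compute m(α_i) mod 13:
  α_1 = 6: Horner steps 5 → 10 → 5, so m(6) = 5.
  α_2 = 10: Horner steps 5 → 4 → 11, so m(10) = 11.
  α_3 = 7: Horner steps 5 → 2 → 11, so m(7) = 11.
  α_4 = 8: Horner steps 5 → 7 → 1, so m(8) = 1.
  α_5 = 4: Horner steps 5 → 0 → 10, so m(4) = 10.
Codeword c = [5, 11, 11, 1, 10] ∈ F_13^5.


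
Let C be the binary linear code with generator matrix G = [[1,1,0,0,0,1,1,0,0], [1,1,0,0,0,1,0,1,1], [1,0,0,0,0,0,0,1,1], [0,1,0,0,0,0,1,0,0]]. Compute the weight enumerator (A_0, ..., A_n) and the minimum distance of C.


Weight distribution: A_0 = 1, A_2 = 6, A_3 = 4, A_4 = 1, A_5 = 4. Minimum distance d = 2.

Enumerate all 2^4 = 16 messages m ∈ F_2^4.
For each, compute codeword c = mG in F_2^9, then tally its weight.
  m = 0000 → c = 000000000, weight = 0.
  m = 1000 → c = 110001100, weight = 4.
  m = 0100 → c = 110001011, weight = 5.
  m = 1100 → c = 000000111, weight = 3.
  m = 0010 → c = 100000011, weight = 3.
  m = 1010 → c = 010001111, weight = 5.
  m = 0110 → c = 010001000, weight = 2.
  m = 1110 → c = 100000100, weight = 2.
  m = 0001 → c = 010000100, weight = 2.
  m = 1001 → c = 100001000, weight = 2.
  m = 0101 → c = 100001111, weight = 5.
  m = 1101 → c = 010000011, weight = 3.
  m = 0011 → c = 110000111, weight = 5.
  m = 1011 → c = 000001011, weight = 3.
  m = 0111 → c = 000001100, weight = 2.
  m = 1111 → c = 110000000, weight = 2.
Tally weights:
  weight 0: 1 codewords.
  weight 2: 6 codewords.
  weight 3: 4 codewords.
  weight 4: 1 codewords.
  weight 5: 4 codewords.
Minimum distance d = smallest w > 0 with A_w > 0 = 2.
Sanity: Σ A_w = 16 = 2^4 = 16 ✓.


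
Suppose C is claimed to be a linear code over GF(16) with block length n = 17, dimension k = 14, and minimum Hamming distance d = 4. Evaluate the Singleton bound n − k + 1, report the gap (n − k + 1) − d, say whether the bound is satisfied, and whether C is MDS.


Singleton RHS = n − k + 1 = 4, slack = 0, bound satisfied, MDS.

Singleton bound: d ≤ n − k + 1.
Here n = 17, k = 14, so n − k + 1 = 4.
Given d = 4, check d ≤ 4: YES.
Slack = (n − k + 1) − d = 0.
The code is MDS (slack = 0).
Description: the claimed parameters are [17, 14, 4]_16; such a code would be MDS (meets Singleton bound).


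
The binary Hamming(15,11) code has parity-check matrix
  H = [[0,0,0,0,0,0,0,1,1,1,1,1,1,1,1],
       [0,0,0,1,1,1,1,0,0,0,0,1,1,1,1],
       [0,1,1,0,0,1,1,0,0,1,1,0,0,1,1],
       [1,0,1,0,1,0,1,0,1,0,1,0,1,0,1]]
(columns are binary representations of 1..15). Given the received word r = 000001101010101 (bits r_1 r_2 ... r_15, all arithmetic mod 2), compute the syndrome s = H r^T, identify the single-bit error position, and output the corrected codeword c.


s = (0, 0, 0, 1)^T, error position = 1, corrected codeword c = 100001101010101

Compute s = H r^T mod 2 one row at a time:
  s_1 = 0 + 1 + 0 + 1 + 0 + 1 + 0 + 1 = 4 ≡ 0 (mod 2).
  s_2 = 0 + 0 + 1 + 1 + 0 + 1 + 0 + 1 = 4 ≡ 0 (mod 2).
  s_3 = 0 + 0 + 1 + 1 + 0 + 1 + 0 + 1 = 4 ≡ 0 (mod 2).
  s_4 = 0 + 0 + 0 + 1 + 1 + 1 + 1 + 1 = 5 ≡ 1 (mod 2).
s = (0, 0, 0, 1)^T — this equals column 1 of H (binary 0001), so error is at position 1.
Correct: flip bit 1 of r = 000001101010101 to get c = 100001101010101.


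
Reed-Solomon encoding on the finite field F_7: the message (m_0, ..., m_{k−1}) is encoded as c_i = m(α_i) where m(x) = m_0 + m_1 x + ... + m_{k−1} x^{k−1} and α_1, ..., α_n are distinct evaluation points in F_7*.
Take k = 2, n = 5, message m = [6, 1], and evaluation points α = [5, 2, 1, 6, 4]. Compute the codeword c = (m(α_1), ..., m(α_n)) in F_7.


c = [4, 1, 0, 5, 3]

Message polynomial: m(x) = 6 + 1·x (mod 7).
For each evaluation point α_i, compute m(α_i) mod 7:
  α_1 = 5: Horner steps 1 → 4, so m(5) = 4.
  α_2 = 2: Horner steps 1 → 1, so m(2) = 1.
  α_3 = 1: Horner steps 1 → 0, so m(1) = 0.
  α_4 = 6: Horner steps 1 → 5, so m(6) = 5.
  α_5 = 4: Horner steps 1 → 3, so m(4) = 3.
Codeword c = [4, 1, 0, 5, 3] ∈ F_7^5.


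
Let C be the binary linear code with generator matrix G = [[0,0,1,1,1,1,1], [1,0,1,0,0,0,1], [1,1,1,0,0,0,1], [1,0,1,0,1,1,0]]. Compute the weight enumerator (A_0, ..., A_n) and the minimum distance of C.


Weight distribution: A_0 = 1, A_1 = 1, A_2 = 1, A_3 = 4, A_4 = 5, A_5 = 3, A_6 = 1. Minimum distance d = 1.

Enumerate all 2^4 = 16 messages m ∈ F_2^4.
For each, compute codeword c = mG in F_2^7, then tally its weight.
  m = 0000 → c = 0000000, weight = 0.
  m = 1000 → c = 0011111, weight = 5.
  m = 0100 → c = 1010001, weight = 3.
  m = 1100 → c = 1001110, weight = 4.
  m = 0010 → c = 1110001, weight = 4.
  m = 1010 → c = 1101110, weight = 5.
  m = 0110 → c = 0100000, weight = 1.
  m = 1110 → c = 0111111, weight = 6.
  m = 0001 → c = 1010110, weight = 4.
  m = 1001 → c = 1001001, weight = 3.
  m = 0101 → c = 0000111, weight = 3.
  m = 1101 → c = 0011000, weight = 2.
  m = 0011 → c = 0100111, weight = 4.
  m = 1011 → c = 0111000, weight = 3.
  m = 0111 → c = 1110110, weight = 5.
  m = 1111 → c = 1101001, weight = 4.
Tally weights:
  weight 0: 1 codewords.
  weight 1: 1 codewords.
  weight 2: 1 codewords.
  weight 3: 4 codewords.
  weight 4: 5 codewords.
  weight 5: 3 codewords.
  weight 6: 1 codewords.
Minimum distance d = smallest w > 0 with A_w > 0 = 1.
Sanity: Σ A_w = 16 = 2^4 = 16 ✓.


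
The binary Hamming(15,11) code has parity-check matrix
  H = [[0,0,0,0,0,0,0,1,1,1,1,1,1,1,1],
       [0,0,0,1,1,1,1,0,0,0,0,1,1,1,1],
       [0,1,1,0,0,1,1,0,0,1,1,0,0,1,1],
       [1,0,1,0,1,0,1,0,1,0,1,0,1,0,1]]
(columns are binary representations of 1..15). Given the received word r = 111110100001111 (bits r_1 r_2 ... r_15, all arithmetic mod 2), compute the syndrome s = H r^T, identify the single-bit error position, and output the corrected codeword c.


s = (0, 1, 1, 0)^T, error position = 6, corrected codeword c = 111111100001111

Compute s = H r^T mod 2 one row at a time:
  s_1 = 0 + 0 + 0 + 0 + 1 + 1 + 1 + 1 = 4 ≡ 0 (mod 2).
  s_2 = 1 + 1 + 0 + 1 + 1 + 1 + 1 + 1 = 7 ≡ 1 (mod 2).
  s_3 = 1 + 1 + 0 + 1 + 0 + 0 + 1 + 1 = 5 ≡ 1 (mod 2).
  s_4 = 1 + 1 + 1 + 1 + 0 + 0 + 1 + 1 = 6 ≡ 0 (mod 2).
s = (0, 1, 1, 0)^T — this equals column 6 of H (binary 0110), so error is at position 6.
Correct: flip bit 6 of r = 111110100001111 to get c = 111111100001111.


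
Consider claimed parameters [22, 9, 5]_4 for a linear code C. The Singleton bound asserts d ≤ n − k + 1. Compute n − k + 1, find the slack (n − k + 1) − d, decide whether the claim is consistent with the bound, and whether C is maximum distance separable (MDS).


Singleton RHS = n − k + 1 = 14, slack = 9, bound satisfied, not MDS.

Singleton bound: d ≤ n − k + 1.
Here n = 22, k = 9, so n − k + 1 = 14.
Given d = 5, check d ≤ 14: YES.
Slack = (n − k + 1) − d = 9.
The code is NOT MDS (slack = 9 > 0).
Description: the claimed parameters are [22, 9, 5]_4; such a code would be non-MDS.


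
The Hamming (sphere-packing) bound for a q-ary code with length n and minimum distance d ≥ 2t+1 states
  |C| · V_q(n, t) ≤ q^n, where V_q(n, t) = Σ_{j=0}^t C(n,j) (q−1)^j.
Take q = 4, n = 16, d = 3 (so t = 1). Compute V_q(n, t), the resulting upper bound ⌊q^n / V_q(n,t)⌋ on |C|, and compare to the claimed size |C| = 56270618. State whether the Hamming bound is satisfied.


V_q(n, t) = 49, q^n = 4294967296, Hamming bound = 87652393, |C| = 56270618 ≤ bound (satisfied).

Step 1: Compute V_q(n, t) = Σ_{j=0}^1 C(n, j) (q−1)^j.
  j = 0: C(16,0)·(3)^0 = 1·1 = 1.
  j = 1: C(16,1)·(3)^1 = 16·3 = 48.
  V_q(n, t) = 1 + 48 = 49.
Step 2: q^n = 4^16 = 4294967296.
Step 3: Hamming bound ⌊q^n / V_q(n,t)⌋ = ⌊4294967296/49⌋ = 87652393.
Step 4: Compare |C| = 56270618 to 87652393: satisfied.
The claimed |C| lies below the Hamming bound.


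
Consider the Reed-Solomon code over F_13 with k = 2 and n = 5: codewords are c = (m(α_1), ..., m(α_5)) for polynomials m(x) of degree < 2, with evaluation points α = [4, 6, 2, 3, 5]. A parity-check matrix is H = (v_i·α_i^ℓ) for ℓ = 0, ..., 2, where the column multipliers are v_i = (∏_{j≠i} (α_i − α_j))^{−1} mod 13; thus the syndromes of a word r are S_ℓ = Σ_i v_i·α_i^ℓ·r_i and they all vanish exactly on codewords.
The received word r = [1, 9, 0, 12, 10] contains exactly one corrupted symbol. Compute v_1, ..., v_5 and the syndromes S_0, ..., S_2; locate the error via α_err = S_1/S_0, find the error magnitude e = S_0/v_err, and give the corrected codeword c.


S = (4, 3, 12), error at position 1, error magnitude e = 3, c = [11, 9, 0, 12, 10].

Step 1: column multipliers v_i = (∏_{j≠i}(α_i − α_j))^{−1} mod 13.
  i = 1 (α = 4): (4−6)(4−2)(4−3)(4−5) = (−2)·2·1·(−1) = 4 ≡ 4, so v_1 = 4^{−1} = 10 (mod 13).
  i = 2 (α = 6): (6−4)(6−2)(6−3)(6−5) = 2·4·3·1 = 24 ≡ 11, so v_2 = 11^{−1} = 6 (mod 13).
  i = 3 (α = 2): (2−4)(2−6)(2−3)(2−5) = (−2)·(−4)·(−1)·(−3) = 24 ≡ 11, so v_3 = 11^{−1} = 6 (mod 13).
  i = 4 (α = 3): (3−4)(3−6)(3−2)(3−5) = (−1)·(−3)·1·(−2) = −6 ≡ 7, so v_4 = 7^{−1} = 2 (mod 13).
  i = 5 (α = 5): (5−4)(5−6)(5−2)(5−3) = 1·(−1)·3·2 = −6 ≡ 7, so v_5 = 7^{−1} = 2 (mod 13).
  v = [10, 6, 6, 2, 2].
Step 2: syndromes of r = [1, 9, 0, 12, 10] (all sums mod 13).
  S_0 = Σ v_i r_i = 10·1 + 6·9 + 6·0 + 2·12 + 2·10 = 108 ≡ 4.
  S_1 = Σ v_i α_i r_i = 10·4·1 + 6·6·9 + 6·2·0 + 2·3·12 + 2·5·10 = 536 ≡ 3.
  α_i^2 mod 13 = [3, 10, 4, 9, 12].
  S_2 = Σ v_i α_i^2 r_i = 10·3·1 + 6·10·9 + 6·4·0 + 2·9·12 + 2·12·10 = 1026 ≡ 12.
  S = (4, 3, 12) ≠ 0, so r is not a codeword (an error is present).
Step 3: locate the error. For a single error e at position i, S_ℓ = v_i·e·α_i^ℓ, so α_err = S_1/S_0.
  S_0^{−1} = 4^{−1} = 10 (mod 13), so α_err = 3·10 = 30 ≡ 4 = α_1. Error position i = 1.
  Consistency check: S_2/S_1 = 12·9 = 108 ≡ 4 = α_err ✓ (single-error assumption holds).
Step 4: error magnitude e = S_0/v_1 = S_0·∏_{j≠1}(α_1 − α_j) = 4·4 = 16 ≡ 3 (mod 13).
Step 5: correct position 1: c_1 = r_1 − e = 1 − 3 ≡ 11 (mod 13). Hence c = [11, 9, 0, 12, 10].
  Check: interpolating c through the α_i gives m(x) = 2 + 12·x (degree < 2) with m(α_i) = c_i for every i, so c is indeed a codeword.


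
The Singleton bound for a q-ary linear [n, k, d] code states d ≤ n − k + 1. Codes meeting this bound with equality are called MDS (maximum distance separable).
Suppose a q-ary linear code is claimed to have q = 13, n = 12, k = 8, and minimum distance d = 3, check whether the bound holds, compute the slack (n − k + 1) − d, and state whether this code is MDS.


Singleton RHS = n − k + 1 = 5, slack = 2, bound satisfied, not MDS.

Singleton bound: d ≤ n − k + 1.
Here n = 12, k = 8, so n − k + 1 = 5.
Given d = 3, check d ≤ 5: YES.
Slack = (n − k + 1) − d = 2.
The code is NOT MDS (slack = 2 > 0).
Description: the claimed parameters are [12, 8, 3]_13; such a code would be non-MDS.


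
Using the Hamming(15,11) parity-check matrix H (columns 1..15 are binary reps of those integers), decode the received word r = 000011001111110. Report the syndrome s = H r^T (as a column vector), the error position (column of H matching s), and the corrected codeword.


s = (0, 1, 0, 0)^T, error position = 4, corrected codeword c = 000111001111110

Compute s = H r^T mod 2 one row at a time:
  s_1 = 0 + 1 + 1 + 1 + 1 + 1 + 1 + 0 = 6 ≡ 0 (mod 2).
  s_2 = 0 + 1 + 1 + 0 + 1 + 1 + 1 + 0 = 5 ≡ 1 (mod 2).
  s_3 = 0 + 0 + 1 + 0 + 1 + 1 + 1 + 0 = 4 ≡ 0 (mod 2).
  s_4 = 0 + 0 + 1 + 0 + 1 + 1 + 1 + 0 = 4 ≡ 0 (mod 2).
s = (0, 1, 0, 0)^T — this equals column 4 of H (binary 0100), so error is at position 4.
Correct: flip bit 4 of r = 000011001111110 to get c = 000111001111110.
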